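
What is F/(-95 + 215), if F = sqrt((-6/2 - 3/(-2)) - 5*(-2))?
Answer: sqrt(34)/240 ≈ 0.024296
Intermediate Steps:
F = sqrt(34)/2 (F = sqrt((-6*1/2 - 3*(-1/2)) + 10) = sqrt((-3 + 3/2) + 10) = sqrt(-3/2 + 10) = sqrt(17/2) = sqrt(34)/2 ≈ 2.9155)
F/(-95 + 215) = (sqrt(34)/2)/(-95 + 215) = (sqrt(34)/2)/120 = (sqrt(34)/2)*(1/120) = sqrt(34)/240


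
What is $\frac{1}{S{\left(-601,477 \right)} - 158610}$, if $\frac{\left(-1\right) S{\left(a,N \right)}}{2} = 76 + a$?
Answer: $- \frac{1}{157560} \approx -6.3468 \cdot 10^{-6}$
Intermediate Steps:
$S{\left(a,N \right)} = -152 - 2 a$ ($S{\left(a,N \right)} = - 2 \left(76 + a\right) = -152 - 2 a$)
$\frac{1}{S{\left(-601,477 \right)} - 158610} = \frac{1}{\left(-152 - -1202\right) - 158610} = \frac{1}{\left(-152 + 1202\right) - 158610} = \frac{1}{1050 - 158610} = \frac{1}{-157560} = - \frac{1}{157560}$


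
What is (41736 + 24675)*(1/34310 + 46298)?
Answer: 2244528430353/730 ≈ 3.0747e+9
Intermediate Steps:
(41736 + 24675)*(1/34310 + 46298) = 66411*(1/34310 + 46298) = 66411*(1588484381/34310) = 2244528430353/730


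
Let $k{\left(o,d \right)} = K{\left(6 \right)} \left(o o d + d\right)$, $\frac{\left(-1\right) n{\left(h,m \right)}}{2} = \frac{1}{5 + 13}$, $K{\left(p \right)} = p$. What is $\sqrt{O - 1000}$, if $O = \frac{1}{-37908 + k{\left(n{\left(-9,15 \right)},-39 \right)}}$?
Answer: $\frac{i \sqrt{29464409876434}}{171652} \approx 31.623 i$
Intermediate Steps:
$n{\left(h,m \right)} = - \frac{1}{9}$ ($n{\left(h,m \right)} = - \frac{2}{5 + 13} = - \frac{2}{18} = \left(-2\right) \frac{1}{18} = - \frac{1}{9}$)
$k{\left(o,d \right)} = 6 d + 6 d o^{2}$ ($k{\left(o,d \right)} = 6 \left(o o d + d\right) = 6 \left(o^{2} d + d\right) = 6 \left(d o^{2} + d\right) = 6 \left(d + d o^{2}\right) = 6 d + 6 d o^{2}$)
$O = - \frac{9}{343304}$ ($O = \frac{1}{-37908 + 6 \left(-39\right) \left(1 + \left(- \frac{1}{9}\right)^{2}\right)} = \frac{1}{-37908 + 6 \left(-39\right) \left(1 + \frac{1}{81}\right)} = \frac{1}{-37908 + 6 \left(-39\right) \frac{82}{81}} = \frac{1}{-37908 - \frac{2132}{9}} = \frac{1}{- \frac{343304}{9}} = - \frac{9}{343304} \approx -2.6216 \cdot 10^{-5}$)
$\sqrt{O - 1000} = \sqrt{- \frac{9}{343304} - 1000} = \sqrt{- \frac{343304009}{343304}} = \frac{i \sqrt{29464409876434}}{171652}$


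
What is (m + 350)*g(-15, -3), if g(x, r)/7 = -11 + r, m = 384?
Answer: -71932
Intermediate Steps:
g(x, r) = -77 + 7*r (g(x, r) = 7*(-11 + r) = -77 + 7*r)
(m + 350)*g(-15, -3) = (384 + 350)*(-77 + 7*(-3)) = 734*(-77 - 21) = 734*(-98) = -71932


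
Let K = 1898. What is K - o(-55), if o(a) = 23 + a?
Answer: 1930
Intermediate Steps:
K - o(-55) = 1898 - (23 - 55) = 1898 - 1*(-32) = 1898 + 32 = 1930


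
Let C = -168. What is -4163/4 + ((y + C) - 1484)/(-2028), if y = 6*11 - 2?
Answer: -2109053/2028 ≈ -1040.0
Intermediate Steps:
y = 64 (y = 66 - 2 = 64)
-4163/4 + ((y + C) - 1484)/(-2028) = -4163/4 + ((64 - 168) - 1484)/(-2028) = -4163*1/4 + (-104 - 1484)*(-1/2028) = -4163/4 - 1588*(-1/2028) = -4163/4 + 397/507 = -2109053/2028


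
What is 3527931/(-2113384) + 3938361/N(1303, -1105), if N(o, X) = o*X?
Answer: -79306728381/18005218840 ≈ -4.4047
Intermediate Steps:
N(o, X) = X*o
3527931/(-2113384) + 3938361/N(1303, -1105) = 3527931/(-2113384) + 3938361/((-1105*1303)) = 3527931*(-1/2113384) + 3938361/(-1439815) = -3527931/2113384 + 3938361*(-1/1439815) = -3527931/2113384 - 3938361/1439815 = -79306728381/18005218840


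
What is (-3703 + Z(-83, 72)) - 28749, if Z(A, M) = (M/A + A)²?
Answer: -175106307/6889 ≈ -25418.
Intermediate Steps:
Z(A, M) = (A + M/A)²
(-3703 + Z(-83, 72)) - 28749 = (-3703 + (72 + (-83)²)²/(-83)²) - 28749 = (-3703 + (72 + 6889)²/6889) - 28749 = (-3703 + (1/6889)*6961²) - 28749 = (-3703 + (1/6889)*48455521) - 28749 = (-3703 + 48455521/6889) - 28749 = 22945554/6889 - 28749 = -175106307/6889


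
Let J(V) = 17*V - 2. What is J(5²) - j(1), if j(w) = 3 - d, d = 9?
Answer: 429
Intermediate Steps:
J(V) = -2 + 17*V
j(w) = -6 (j(w) = 3 - 1*9 = 3 - 9 = -6)
J(5²) - j(1) = (-2 + 17*5²) - 1*(-6) = (-2 + 17*25) + 6 = (-2 + 425) + 6 = 423 + 6 = 429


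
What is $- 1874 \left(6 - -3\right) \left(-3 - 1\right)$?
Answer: $67464$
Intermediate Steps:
$- 1874 \left(6 - -3\right) \left(-3 - 1\right) = - 1874 \left(6 + 3\right) \left(-4\right) = - 1874 \cdot 9 \left(-4\right) = \left(-1874\right) \left(-36\right) = 67464$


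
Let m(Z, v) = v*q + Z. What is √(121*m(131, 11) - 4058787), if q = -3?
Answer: I*√4046929 ≈ 2011.7*I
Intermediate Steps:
m(Z, v) = Z - 3*v (m(Z, v) = v*(-3) + Z = -3*v + Z = Z - 3*v)
√(121*m(131, 11) - 4058787) = √(121*(131 - 3*11) - 4058787) = √(121*(131 - 33) - 4058787) = √(121*98 - 4058787) = √(11858 - 4058787) = √(-4046929) = I*√4046929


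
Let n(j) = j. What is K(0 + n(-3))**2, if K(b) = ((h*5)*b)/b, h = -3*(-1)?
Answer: 225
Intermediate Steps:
h = 3
K(b) = 15 (K(b) = ((3*5)*b)/b = (15*b)/b = 15)
K(0 + n(-3))**2 = 15**2 = 225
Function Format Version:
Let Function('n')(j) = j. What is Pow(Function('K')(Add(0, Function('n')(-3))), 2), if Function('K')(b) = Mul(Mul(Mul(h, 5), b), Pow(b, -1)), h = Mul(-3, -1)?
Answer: 225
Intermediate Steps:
h = 3
Function('K')(b) = 15 (Function('K')(b) = Mul(Mul(Mul(3, 5), b), Pow(b, -1)) = Mul(Mul(15, b), Pow(b, -1)) = 15)
Pow(Function('K')(Add(0, Function('n')(-3))), 2) = Pow(15, 2) = 225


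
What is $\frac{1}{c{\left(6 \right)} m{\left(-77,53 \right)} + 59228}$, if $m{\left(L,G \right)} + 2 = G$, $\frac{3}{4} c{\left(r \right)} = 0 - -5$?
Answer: $\frac{1}{59568} \approx 1.6788 \cdot 10^{-5}$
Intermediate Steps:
$c{\left(r \right)} = \frac{20}{3}$ ($c{\left(r \right)} = \frac{4 \left(0 - -5\right)}{3} = \frac{4 \left(0 + 5\right)}{3} = \frac{4}{3} \cdot 5 = \frac{20}{3}$)
$m{\left(L,G \right)} = -2 + G$
$\frac{1}{c{\left(6 \right)} m{\left(-77,53 \right)} + 59228} = \frac{1}{\frac{20 \left(-2 + 53\right)}{3} + 59228} = \frac{1}{\frac{20}{3} \cdot 51 + 59228} = \frac{1}{340 + 59228} = \frac{1}{59568}$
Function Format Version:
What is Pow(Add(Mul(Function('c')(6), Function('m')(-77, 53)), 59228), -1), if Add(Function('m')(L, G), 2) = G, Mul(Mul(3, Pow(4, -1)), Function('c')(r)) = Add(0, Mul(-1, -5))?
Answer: Rational(1, 59568) ≈ 1.6788e-5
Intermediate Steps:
Function('c')(r) = Rational(20, 3) (Function('c')(r) = Mul(Rational(4, 3), Add(0, Mul(-1, -5))) = Mul(Rational(4, 3), Add(0, 5)) = Mul(Rational(4, 3), 5) = Rational(20, 3))
Function('m')(L, G) = Add(-2, G)
Pow(Add(Mul(Function('c')(6), Function('m')(-77, 53)), 59228), -1) = Pow(Add(Mul(Rational(20, 3), Add(-2, 53)), 59228), -1) = Pow(Add(Mul(Rational(20, 3), 51), 59228), -1) = Pow(Add(340, 59228), -1) = Pow(59568, -1) = Rational(1, 59568)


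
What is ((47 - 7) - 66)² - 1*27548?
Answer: -26872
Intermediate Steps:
((47 - 7) - 66)² - 1*27548 = (40 - 66)² - 27548 = (-26)² - 27548 = 676 - 27548 = -26872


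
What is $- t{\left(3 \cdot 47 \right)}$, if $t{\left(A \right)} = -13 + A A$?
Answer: $-19868$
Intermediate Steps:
$t{\left(A \right)} = -13 + A^{2}$
$- t{\left(3 \cdot 47 \right)} = - (-13 + \left(3 \cdot 47\right)^{2}) = - (-13 + 141^{2}) = - (-13 + 19881) = \left(-1\right) 19868 = -19868$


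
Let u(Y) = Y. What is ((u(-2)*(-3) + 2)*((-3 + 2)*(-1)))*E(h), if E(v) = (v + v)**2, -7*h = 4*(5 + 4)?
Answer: 41472/49 ≈ 846.37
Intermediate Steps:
h = -36/7 (h = -4*(5 + 4)/7 = -4*9/7 = -1/7*36 = -36/7 ≈ -5.1429)
E(v) = 4*v**2 (E(v) = (2*v)**2 = 4*v**2)
((u(-2)*(-3) + 2)*((-3 + 2)*(-1)))*E(h) = ((-2*(-3) + 2)*((-3 + 2)*(-1)))*(4*(-36/7)**2) = ((6 + 2)*(-1*(-1)))*(4*(1296/49)) = (8*1)*(5184/49) = 8*(5184/49) = 41472/49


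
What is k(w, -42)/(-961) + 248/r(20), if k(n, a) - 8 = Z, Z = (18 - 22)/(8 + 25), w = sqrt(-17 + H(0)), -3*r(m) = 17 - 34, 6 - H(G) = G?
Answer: 23590052/539121 ≈ 43.757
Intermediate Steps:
H(G) = 6 - G
r(m) = 17/3 (r(m) = -(17 - 34)/3 = -1/3*(-17) = 17/3)
w = I*sqrt(11) (w = sqrt(-17 + (6 - 1*0)) = sqrt(-17 + (6 + 0)) = sqrt(-17 + 6) = sqrt(-11) = I*sqrt(11) ≈ 3.3166*I)
Z = -4/33 ≈ -0.12121
k(n, a) = 260/33 (k(n, a) = 8 - 4/33 = 260/33)
k(w, -42)/(-961) + 248/r(20) = (260/33)/(-961) + 248/(17/3) = (260/33)*(-1/961) + 248*(3/17) = -260/31713 + 744/17 = 23590052/539121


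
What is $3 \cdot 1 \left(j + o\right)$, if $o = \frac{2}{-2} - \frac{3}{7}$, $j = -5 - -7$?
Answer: $\frac{12}{7} \approx 1.7143$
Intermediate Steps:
$j = 2$ ($j = -5 + 7 = 2$)
$o = - \frac{10}{7}$ ($o = 2 \left(- \frac{1}{2}\right) - \frac{3}{7} = -1 - \frac{3}{7} = - \frac{10}{7} \approx -1.4286$)
$3 \cdot 1 \left(j + o\right) = 3 \cdot 1 \left(2 - \frac{10}{7}\right) = 3 \cdot \frac{4}{7} = \frac{12}{7}$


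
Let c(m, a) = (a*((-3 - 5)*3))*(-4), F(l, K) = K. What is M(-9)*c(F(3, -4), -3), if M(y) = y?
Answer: 2592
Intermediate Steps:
c(m, a) = 96*a (c(m, a) = (a*(-8*3))*(-4) = (a*(-24))*(-4) = -24*a*(-4) = 96*a)
M(-9)*c(F(3, -4), -3) = -864*(-3) = -9*(-288) = 2592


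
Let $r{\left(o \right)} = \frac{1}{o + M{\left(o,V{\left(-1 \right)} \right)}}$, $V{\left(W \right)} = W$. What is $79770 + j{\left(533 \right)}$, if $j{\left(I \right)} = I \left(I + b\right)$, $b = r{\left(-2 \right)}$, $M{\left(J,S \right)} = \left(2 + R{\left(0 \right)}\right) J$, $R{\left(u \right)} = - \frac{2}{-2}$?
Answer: $\frac{2910339}{8} \approx 3.6379 \cdot 10^{5}$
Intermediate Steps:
$R{\left(u \right)} = 1$ ($R{\left(u \right)} = \left(-2\right) \left(- \frac{1}{2}\right) = 1$)
$M{\left(J,S \right)} = 3 J$ ($M{\left(J,S \right)} = \left(2 + 1\right) J = 3 J$)
$r{\left(o \right)} = \frac{1}{4 o}$ ($r{\left(o \right)} = \frac{1}{o + 3 o} = \frac{1}{4 o}$)
$b = - \frac{1}{8}$ ($b = \frac{1}{4 \left(-2\right)} = \frac{1}{4} \left(- \frac{1}{2}\right) = - \frac{1}{8} \approx -0.125$)
$j{\left(I \right)} = I \left(- \frac{1}{8} + I\right)$ ($j{\left(I \right)} = I \left(I - \frac{1}{8}\right) = I \left(- \frac{1}{8} + I\right)$)
$79770 + j{\left(533 \right)} = 79770 + 533 \left(- \frac{1}{8} + 533\right) = 79770 + 533 \cdot \frac{4263}{8} = 79770 + \frac{2272179}{8} = \frac{2910339}{8}$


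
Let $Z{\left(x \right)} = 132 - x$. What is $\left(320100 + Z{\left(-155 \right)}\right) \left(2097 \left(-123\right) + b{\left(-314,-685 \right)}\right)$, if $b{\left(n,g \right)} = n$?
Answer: $-82738340815$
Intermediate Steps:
$\left(320100 + Z{\left(-155 \right)}\right) \left(2097 \left(-123\right) + b{\left(-314,-685 \right)}\right) = \left(320100 + \left(132 - -155\right)\right) \left(2097 \left(-123\right) - 314\right) = \left(320100 + \left(132 + 155\right)\right) \left(-257931 - 314\right) = \left(320100 + 287\right) \left(-258245\right) = 320387 \left(-258245\right) = -82738340815$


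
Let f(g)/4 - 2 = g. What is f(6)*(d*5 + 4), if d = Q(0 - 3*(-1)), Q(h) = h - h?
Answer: 128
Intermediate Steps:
f(g) = 8 + 4*g
Q(h) = 0
d = 0
f(6)*(d*5 + 4) = (8 + 4*6)*(0*5 + 4) = (8 + 24)*(0 + 4) = 32*4 = 128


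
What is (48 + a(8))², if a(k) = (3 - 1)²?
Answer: 2704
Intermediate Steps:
a(k) = 4 (a(k) = 2² = 4)
(48 + a(8))² = (48 + 4)² = 52² = 2704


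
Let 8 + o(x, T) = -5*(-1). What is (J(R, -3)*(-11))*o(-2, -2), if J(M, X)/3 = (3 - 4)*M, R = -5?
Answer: 495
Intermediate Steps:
o(x, T) = -3 (o(x, T) = -8 - 5*(-1) = -8 + 5 = -3)
J(M, X) = -3*M (J(M, X) = 3*((3 - 4)*M) = 3*(-M) = -3*M)
(J(R, -3)*(-11))*o(-2, -2) = (-3*(-5)*(-11))*(-3) = (15*(-11))*(-3) = -165*(-3) = 495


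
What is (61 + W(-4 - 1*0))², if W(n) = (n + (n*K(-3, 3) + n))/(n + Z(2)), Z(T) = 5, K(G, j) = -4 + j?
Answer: 3249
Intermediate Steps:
W(n) = n/(5 + n) (W(n) = (n + (n*(-4 + 3) + n))/(n + 5) = (n + (n*(-1) + n))/(5 + n) = (n + (-n + n))/(5 + n) = (n + 0)/(5 + n) = n/(5 + n))
(61 + W(-4 - 1*0))² = (61 + (-4 - 1*0)/(5 + (-4 - 1*0)))² = (61 + (-4 + 0)/(5 + (-4 + 0)))² = (61 - 4/(5 - 4))² = (61 - 4/1)² = (61 - 4*1)² = (61 - 4)² = 57² = 3249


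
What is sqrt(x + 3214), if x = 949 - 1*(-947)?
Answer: sqrt(5110) ≈ 71.484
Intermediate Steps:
x = 1896 (x = 949 + 947 = 1896)
sqrt(x + 3214) = sqrt(1896 + 3214) = sqrt(5110)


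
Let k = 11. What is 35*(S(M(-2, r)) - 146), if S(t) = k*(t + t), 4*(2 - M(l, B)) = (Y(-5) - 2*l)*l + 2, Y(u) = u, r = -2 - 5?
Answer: -4340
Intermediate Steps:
r = -7
M(l, B) = 3/2 - l*(-5 - 2*l)/4 (M(l, B) = 2 - ((-5 - 2*l)*l + 2)/4 = 2 - (l*(-5 - 2*l) + 2)/4 = 2 - (2 + l*(-5 - 2*l))/4 = 2 + (-½ - l*(-5 - 2*l)/4) = 3/2 - l*(-5 - 2*l)/4)
S(t) = 22*t (S(t) = 11*(t + t) = 11*(2*t) = 22*t)
35*(S(M(-2, r)) - 146) = 35*(22*(3/2 + (½)*(-2)² + (5/4)*(-2)) - 146) = 35*(22*(3/2 + (½)*4 - 5/2) - 146) = 35*(22*(3/2 + 2 - 5/2) - 146) = 35*(22*1 - 146) = 35*(22 - 146) = 35*(-124) = -4340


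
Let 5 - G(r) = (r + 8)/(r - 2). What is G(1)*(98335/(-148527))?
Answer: -1376690/148527 ≈ -9.2690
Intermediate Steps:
G(r) = 5 - (8 + r)/(-2 + r) (G(r) = 5 - (r + 8)/(r - 2) = 5 - (8 + r)/(-2 + r))
G(1)*(98335/(-148527)) = (2*(-9 + 2*1)/(-2 + 1))*(98335/(-148527)) = (2*(-9 + 2)/(-1))*(98335*(-1/148527)) = (2*(-1)*(-7))*(-98335/148527) = 14*(-98335/148527) = -1376690/148527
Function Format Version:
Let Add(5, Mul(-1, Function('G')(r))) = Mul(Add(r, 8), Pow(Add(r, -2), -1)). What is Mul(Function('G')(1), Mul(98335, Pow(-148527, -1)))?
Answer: Rational(-1376690, 148527) ≈ -9.2690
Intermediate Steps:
Function('G')(r) = Add(5, Mul(-1, Pow(Add(-2, r), -1), Add(8, r))) (Function('G')(r) = Add(5, Mul(-1, Mul(Add(r, 8), Pow(Add(r, -2), -1)))) = Add(5, Mul(-1, Mul(Add(8, r), Pow(Add(-2, r), -1)))) = Add(5, Mul(-1, Mul(Pow(Add(-2, r), -1), Add(8, r)))) = Add(5, Mul(-1, Pow(Add(-2, r), -1), Add(8, r))))
Mul(Function('G')(1), Mul(98335, Pow(-148527, -1))) = Mul(Mul(2, Pow(Add(-2, 1), -1), Add(-9, Mul(2, 1))), Mul(98335, Pow(-148527, -1))) = Mul(Mul(2, Pow(-1, -1), Add(-9, 2)), Mul(98335, Rational(-1, 148527))) = Mul(Mul(2, -1, -7), Rational(-98335, 148527)) = Mul(14, Rational(-98335, 148527)) = Rational(-1376690, 148527)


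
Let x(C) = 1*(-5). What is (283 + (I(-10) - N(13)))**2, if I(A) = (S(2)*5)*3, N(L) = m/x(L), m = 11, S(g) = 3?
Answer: 2725801/25 ≈ 1.0903e+5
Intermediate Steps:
x(C) = -5
N(L) = -11/5 (N(L) = 11/(-5) = 11*(-1/5) = -11/5)
I(A) = 45 (I(A) = (3*5)*3 = 15*3 = 45)
(283 + (I(-10) - N(13)))**2 = (283 + (45 - 1*(-11/5)))**2 = (283 + (45 + 11/5))**2 = (283 + 236/5)**2 = (1651/5)**2 = 2725801/25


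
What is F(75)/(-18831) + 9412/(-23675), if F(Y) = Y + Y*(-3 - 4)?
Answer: -55527874/148607975 ≈ -0.37365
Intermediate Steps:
F(Y) = -6*Y (F(Y) = Y + Y*(-7) = Y - 7*Y = -6*Y)
F(75)/(-18831) + 9412/(-23675) = -6*75/(-18831) + 9412/(-23675) = -450*(-1/18831) + 9412*(-1/23675) = 150/6277 - 9412/23675 = -55527874/148607975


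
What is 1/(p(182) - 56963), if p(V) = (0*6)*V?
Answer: -1/56963 ≈ -1.7555e-5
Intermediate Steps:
p(V) = 0 (p(V) = 0*V = 0)
1/(p(182) - 56963) = 1/(0 - 56963) = 1/(-56963) = -1/56963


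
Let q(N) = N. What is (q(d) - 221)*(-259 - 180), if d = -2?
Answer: 97897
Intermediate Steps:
(q(d) - 221)*(-259 - 180) = (-2 - 221)*(-259 - 180) = -223*(-439) = 97897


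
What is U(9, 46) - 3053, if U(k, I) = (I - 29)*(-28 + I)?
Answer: -2747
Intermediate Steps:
U(k, I) = (-29 + I)*(-28 + I)
U(9, 46) - 3053 = (812 + 46² - 57*46) - 3053 = (812 + 2116 - 2622) - 3053 = 306 - 3053 = -2747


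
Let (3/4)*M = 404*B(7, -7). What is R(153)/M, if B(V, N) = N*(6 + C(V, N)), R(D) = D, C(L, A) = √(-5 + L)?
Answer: -81/11312 + 27*√2/22624 ≈ -0.0054728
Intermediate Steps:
B(V, N) = N*(6 + √(-5 + V))
M = -22624 - 11312*√2/3 (M = 4*(404*(-7*(6 + √(-5 + 7))))/3 = 4*(404*(-7*(6 + √2)))/3 = 4*(404*(-42 - 7*√2))/3 = 4*(-16968 - 2828*√2)/3 = -22624 - 11312*√2/3 ≈ -27957.)
R(153)/M = 153/(-22624 - 11312*√2/3)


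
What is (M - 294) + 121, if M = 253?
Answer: 80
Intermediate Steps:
(M - 294) + 121 = (253 - 294) + 121 = -41 + 121 = 80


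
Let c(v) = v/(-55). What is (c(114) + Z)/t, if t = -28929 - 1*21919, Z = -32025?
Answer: 1761489/2796640 ≈ 0.62986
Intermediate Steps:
t = -50848 (t = -28929 - 21919 = -50848)
c(v) = -v/55 (c(v) = v*(-1/55) = -v/55)
(c(114) + Z)/t = (-1/55*114 - 32025)/(-50848) = (-114/55 - 32025)*(-1/50848) = -1761489/55*(-1/50848) = 1761489/2796640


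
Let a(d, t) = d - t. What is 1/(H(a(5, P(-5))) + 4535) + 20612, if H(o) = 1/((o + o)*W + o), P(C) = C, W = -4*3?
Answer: 21499326218/1043049 ≈ 20612.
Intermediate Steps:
W = -12
H(o) = -1/(23*o) (H(o) = 1/((o + o)*(-12) + o) = 1/((2*o)*(-12) + o) = 1/(-24*o + o) = 1/(-23*o) = -1/(23*o))
1/(H(a(5, P(-5))) + 4535) + 20612 = 1/(-1/(23*(5 - 1*(-5))) + 4535) + 20612 = 1/(-1/(23*(5 + 5)) + 4535) + 20612 = 1/(-1/23/10 + 4535) + 20612 = 1/(-1/23*⅒ + 4535) + 20612 = 1/(-1/230 + 4535) + 20612 = 1/(1043049/230) + 20612 = 230/1043049 + 20612 = 21499326218/1043049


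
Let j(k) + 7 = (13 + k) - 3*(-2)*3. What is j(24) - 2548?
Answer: -2500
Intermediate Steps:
j(k) = 24 + k (j(k) = -7 + ((13 + k) - 3*(-2)*3) = -7 + ((13 + k) + 6*3) = -7 + ((13 + k) + 18) = -7 + (31 + k) = 24 + k)
j(24) - 2548 = (24 + 24) - 2548 = 48 - 2548 = -2500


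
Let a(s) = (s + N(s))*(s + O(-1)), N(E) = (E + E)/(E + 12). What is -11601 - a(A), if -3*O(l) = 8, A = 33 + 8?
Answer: -2103884/159 ≈ -13232.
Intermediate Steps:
A = 41
N(E) = 2*E/(12 + E) (N(E) = (2*E)/(12 + E) = 2*E/(12 + E))
O(l) = -8/3 (O(l) = -⅓*8 = -8/3)
a(s) = (-8/3 + s)*(s + 2*s/(12 + s)) (a(s) = (s + 2*s/(12 + s))*(s - 8/3) = (s + 2*s/(12 + s))*(-8/3 + s) = (-8/3 + s)*(s + 2*s/(12 + s)))
-11601 - a(A) = -11601 - 41*(-112 + 3*41² + 34*41)/(3*(12 + 41)) = -11601 - 41*(-112 + 3*1681 + 1394)/(3*53) = -11601 - 41*(-112 + 5043 + 1394)/(3*53) = -11601 - 41*6325/(3*53) = -11601 - 1*259325/159 = -11601 - 259325/159 = -2103884/159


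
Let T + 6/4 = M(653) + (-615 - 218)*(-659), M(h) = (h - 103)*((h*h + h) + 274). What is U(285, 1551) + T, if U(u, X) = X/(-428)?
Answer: 100829841523/428 ≈ 2.3558e+8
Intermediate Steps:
U(u, X) = -X/428 (U(u, X) = X*(-1/428) = -X/428)
M(h) = (-103 + h)*(274 + h + h²) (M(h) = (-103 + h)*((h² + h) + 274) = (-103 + h)*((h + h²) + 274) = (-103 + h)*(274 + h + h²))
T = 471167491/2 (T = -3/2 + ((-28222 + 653³ - 102*653² + 171*653) + (-615 - 218)*(-659)) = -3/2 + ((-28222 + 278445077 - 102*426409 + 111663) - 833*(-659)) = -3/2 + ((-28222 + 278445077 - 43493718 + 111663) + 548947) = -3/2 + (235034800 + 548947) = -3/2 + 235583747 = 471167491/2 ≈ 2.3558e+8)
U(285, 1551) + T = -1/428*1551 + 471167491/2 = -1551/428 + 471167491/2 = 100829841523/428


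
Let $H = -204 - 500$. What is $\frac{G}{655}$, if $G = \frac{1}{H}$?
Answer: $- \frac{1}{461120} \approx -2.1686 \cdot 10^{-6}$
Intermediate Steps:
$H = -704$ ($H = -204 - 500 = -704$)
$G = - \frac{1}{704}$ ($G = \frac{1}{-704} = - \frac{1}{704} \approx -0.0014205$)
$\frac{G}{655} = - \frac{1}{704 \cdot 655} = \left(- \frac{1}{704}\right) \frac{1}{655} = - \frac{1}{461120}$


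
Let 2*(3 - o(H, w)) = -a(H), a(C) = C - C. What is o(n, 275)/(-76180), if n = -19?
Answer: -3/76180 ≈ -3.9380e-5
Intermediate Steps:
a(C) = 0
o(H, w) = 3 (o(H, w) = 3 - (-1)*0/2 = 3 - 1/2*0 = 3 + 0 = 3)
o(n, 275)/(-76180) = 3/(-76180) = 3*(-1/76180) = -3/76180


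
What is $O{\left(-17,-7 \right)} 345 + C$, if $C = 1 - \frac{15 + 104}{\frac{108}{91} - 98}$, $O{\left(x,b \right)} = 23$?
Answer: $\frac{69926989}{8810} \approx 7937.2$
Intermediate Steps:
$C = \frac{19639}{8810}$ ($C = 1 - \frac{119}{108 \cdot \frac{1}{91} - 98} = 1 - \frac{119}{\frac{108}{91} - 98} = 1 - \frac{119}{- \frac{8810}{91}} = 1 - 119 \left(- \frac{91}{8810}\right) = 1 - - \frac{10829}{8810} = 1 + \frac{10829}{8810} = \frac{19639}{8810} \approx 2.2292$)
$O{\left(-17,-7 \right)} 345 + C = 23 \cdot 345 + \frac{19639}{8810} = 7935 + \frac{19639}{8810} = \frac{69926989}{8810}$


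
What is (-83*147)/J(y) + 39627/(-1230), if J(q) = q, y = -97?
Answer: 3721137/39770 ≈ 93.566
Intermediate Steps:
(-83*147)/J(y) + 39627/(-1230) = -83*147/(-97) + 39627/(-1230) = -12201*(-1/97) + 39627*(-1/1230) = 12201/97 - 13209/410 = 3721137/39770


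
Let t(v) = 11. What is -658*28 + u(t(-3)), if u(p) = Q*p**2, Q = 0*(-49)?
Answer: -18424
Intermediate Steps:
Q = 0
u(p) = 0 (u(p) = 0*p**2 = 0)
-658*28 + u(t(-3)) = -658*28 + 0 = -18424 + 0 = -18424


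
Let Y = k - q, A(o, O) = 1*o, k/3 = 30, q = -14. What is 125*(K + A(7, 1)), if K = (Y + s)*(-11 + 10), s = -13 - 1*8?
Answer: -9500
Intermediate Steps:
k = 90 (k = 3*30 = 90)
A(o, O) = o
s = -21 (s = -13 - 8 = -21)
Y = 104 (Y = 90 - 1*(-14) = 90 + 14 = 104)
K = -83 (K = (104 - 21)*(-11 + 10) = 83*(-1) = -83)
125*(K + A(7, 1)) = 125*(-83 + 7) = 125*(-76) = -9500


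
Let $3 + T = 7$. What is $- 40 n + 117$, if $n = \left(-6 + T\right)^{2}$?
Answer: $-43$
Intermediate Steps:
$T = 4$ ($T = -3 + 7 = 4$)
$n = 4$ ($n = \left(-6 + 4\right)^{2} = \left(-2\right)^{2} = 4$)
$- 40 n + 117 = \left(-40\right) 4 + 117 = -160 + 117 = -43$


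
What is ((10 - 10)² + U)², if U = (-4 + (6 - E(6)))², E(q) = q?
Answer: 256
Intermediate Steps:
U = 16 (U = (-4 + (6 - 1*6))² = (-4 + (6 - 6))² = (-4 + 0)² = (-4)² = 16)
((10 - 10)² + U)² = ((10 - 10)² + 16)² = (0² + 16)² = (0 + 16)² = 16² = 256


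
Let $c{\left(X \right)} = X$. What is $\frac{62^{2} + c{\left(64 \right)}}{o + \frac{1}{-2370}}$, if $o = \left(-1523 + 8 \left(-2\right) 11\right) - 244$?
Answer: $- \frac{9261960}{4604911} \approx -2.0113$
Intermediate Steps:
$o = -1943$ ($o = \left(-1523 - 176\right) - 244 = -1699 - 244 = -1943$)
$\frac{62^{2} + c{\left(64 \right)}}{o + \frac{1}{-2370}} = \frac{62^{2} + 64}{-1943 + \frac{1}{-2370}} = \frac{3844 + 64}{-1943 - \frac{1}{2370}} = \frac{3908}{- \frac{4604911}{2370}} = 3908 \left(- \frac{2370}{4604911}\right) = - \frac{9261960}{4604911}$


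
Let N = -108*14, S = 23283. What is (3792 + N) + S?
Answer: 25563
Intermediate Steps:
N = -1512
(3792 + N) + S = (3792 - 1512) + 23283 = 2280 + 23283 = 25563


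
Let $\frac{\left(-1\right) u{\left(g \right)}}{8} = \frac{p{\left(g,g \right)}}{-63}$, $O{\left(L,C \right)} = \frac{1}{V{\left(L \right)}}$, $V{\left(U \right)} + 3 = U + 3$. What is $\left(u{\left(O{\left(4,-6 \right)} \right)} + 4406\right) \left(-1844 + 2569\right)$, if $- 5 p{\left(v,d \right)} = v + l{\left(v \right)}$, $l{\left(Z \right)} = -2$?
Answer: $\frac{28749440}{9} \approx 3.1944 \cdot 10^{6}$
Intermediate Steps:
$p{\left(v,d \right)} = \frac{2}{5} - \frac{v}{5}$ ($p{\left(v,d \right)} = - \frac{v - 2}{5} = - \frac{-2 + v}{5} = \frac{2}{5} - \frac{v}{5}$)
$V{\left(U \right)} = U$ ($V{\left(U \right)} = -3 + \left(U + 3\right) = -3 + \left(3 + U\right) = U$)
$O{\left(L,C \right)} = \frac{1}{L}$
$u{\left(g \right)} = \frac{16}{315} - \frac{8 g}{315}$ ($u{\left(g \right)} = - 8 \frac{\frac{2}{5} - \frac{g}{5}}{-63} = - 8 \left(\frac{2}{5} - \frac{g}{5}\right) \left(- \frac{1}{63}\right) = - 8 \left(- \frac{2}{315} + \frac{g}{315}\right) = \frac{16}{315} - \frac{8 g}{315}$)
$\left(u{\left(O{\left(4,-6 \right)} \right)} + 4406\right) \left(-1844 + 2569\right) = \left(\left(\frac{16}{315} - \frac{8}{315 \cdot 4}\right) + 4406\right) \left(-1844 + 2569\right) = \left(\left(\frac{16}{315} - \frac{2}{315}\right) + 4406\right) 725 = \left(\frac{2}{45} + 4406\right) 725 = \frac{198272}{45} \cdot 725 = \frac{28749440}{9}$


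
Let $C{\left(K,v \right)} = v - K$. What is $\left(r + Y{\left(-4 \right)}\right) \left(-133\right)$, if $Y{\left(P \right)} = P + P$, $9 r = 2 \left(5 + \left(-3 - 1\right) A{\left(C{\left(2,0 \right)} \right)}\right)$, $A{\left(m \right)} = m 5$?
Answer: $-266$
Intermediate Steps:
$A{\left(m \right)} = 5 m$
$r = 10$ ($r = \frac{2 \left(5 + \left(-3 - 1\right) 5 \left(0 - 2\right)\right)}{9} = \frac{2 \left(5 - 4 \cdot 5 \left(0 - 2\right)\right)}{9} = \frac{2 \left(5 - 4 \cdot 5 \left(-2\right)\right)}{9} = \frac{2 \left(5 - -40\right)}{9} = \frac{2 \left(5 + 40\right)}{9} = \frac{2 \cdot 45}{9} = \frac{1}{9} \cdot 90 = 10$)
$Y{\left(P \right)} = 2 P$
$\left(r + Y{\left(-4 \right)}\right) \left(-133\right) = \left(10 + 2 \left(-4\right)\right) \left(-133\right) = \left(10 - 8\right) \left(-133\right) = 2 \left(-133\right) = -266$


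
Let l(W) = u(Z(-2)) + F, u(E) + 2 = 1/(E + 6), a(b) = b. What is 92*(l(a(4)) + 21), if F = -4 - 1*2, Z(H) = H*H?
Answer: 6026/5 ≈ 1205.2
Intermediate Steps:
Z(H) = H**2
F = -6 (F = -4 - 2 = -6)
u(E) = -2 + 1/(6 + E) (u(E) = -2 + 1/(E + 6) = -2 + 1/(6 + E))
l(W) = -79/10 (l(W) = (-11 - 2*(-2)**2)/(6 + (-2)**2) - 6 = (-11 - 2*4)/(6 + 4) - 6 = (-11 - 8)/10 - 6 = (1/10)*(-19) - 6 = -19/10 - 6 = -79/10)
92*(l(a(4)) + 21) = 92*(-79/10 + 21) = 92*(131/10) = 6026/5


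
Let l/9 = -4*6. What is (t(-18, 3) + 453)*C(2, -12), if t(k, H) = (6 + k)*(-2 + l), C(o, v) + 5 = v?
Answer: -52173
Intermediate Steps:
C(o, v) = -5 + v
l = -216 (l = 9*(-4*6) = 9*(-24) = -216)
t(k, H) = -1308 - 218*k (t(k, H) = (6 + k)*(-2 - 216) = (6 + k)*(-218) = -1308 - 218*k)
(t(-18, 3) + 453)*C(2, -12) = ((-1308 - 218*(-18)) + 453)*(-5 - 12) = ((-1308 + 3924) + 453)*(-17) = (2616 + 453)*(-17) = 3069*(-17) = -52173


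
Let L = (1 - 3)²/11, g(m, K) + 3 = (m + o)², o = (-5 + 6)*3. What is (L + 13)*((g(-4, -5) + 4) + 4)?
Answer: 882/11 ≈ 80.182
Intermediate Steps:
o = 3 (o = 1*3 = 3)
g(m, K) = -3 + (3 + m)² (g(m, K) = -3 + (m + 3)² = -3 + (3 + m)²)
L = 4/11 (L = (-2)²*(1/11) = 4*(1/11) = 4/11 ≈ 0.36364)
(L + 13)*((g(-4, -5) + 4) + 4) = (4/11 + 13)*(((-3 + (3 - 4)²) + 4) + 4) = 147*(((-3 + (-1)²) + 4) + 4)/11 = 147*(((-3 + 1) + 4) + 4)/11 = 147*((-2 + 4) + 4)/11 = 147*(2 + 4)/11 = (147/11)*6 = 882/11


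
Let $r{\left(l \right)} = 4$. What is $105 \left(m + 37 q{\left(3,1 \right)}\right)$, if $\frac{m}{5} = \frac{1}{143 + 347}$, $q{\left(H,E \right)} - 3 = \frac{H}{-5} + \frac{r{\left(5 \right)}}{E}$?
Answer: $\frac{348111}{14} \approx 24865.0$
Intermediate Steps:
$q{\left(H,E \right)} = 3 + \frac{4}{E} - \frac{H}{5}$ ($q{\left(H,E \right)} = 3 + \left(\frac{H}{-5} + \frac{4}{E}\right) = 3 + \left(H \left(- \frac{1}{5}\right) + \frac{4}{E}\right) = 3 - \left(- \frac{4}{E} + \frac{H}{5}\right) = 3 + \frac{4}{E} - \frac{H}{5}$)
$m = \frac{1}{98}$ ($m = \frac{5}{143 + 347} = \frac{5}{490} = 5 \cdot \frac{1}{490} = \frac{1}{98} \approx 0.010204$)
$105 \left(m + 37 q{\left(3,1 \right)}\right) = 105 \left(\frac{1}{98} + 37 \left(3 + \frac{4}{1} - \frac{3}{5}\right)\right) = 105 \left(\frac{1}{98} + 37 \left(3 + 4 \cdot 1 - \frac{3}{5}\right)\right) = 105 \left(\frac{1}{98} + 37 \left(3 + 4 - \frac{3}{5}\right)\right) = 105 \left(\frac{1}{98} + 37 \cdot \frac{32}{5}\right) = 105 \left(\frac{1}{98} + \frac{1184}{5}\right) = 105 \cdot \frac{116037}{490} = \frac{348111}{14}$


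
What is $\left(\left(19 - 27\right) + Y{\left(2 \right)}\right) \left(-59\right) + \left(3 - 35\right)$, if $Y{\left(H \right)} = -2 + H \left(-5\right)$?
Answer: $1148$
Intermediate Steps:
$Y{\left(H \right)} = -2 - 5 H$
$\left(\left(19 - 27\right) + Y{\left(2 \right)}\right) \left(-59\right) + \left(3 - 35\right) = \left(\left(19 - 27\right) - 12\right) \left(-59\right) + \left(3 - 35\right) = \left(-8 - 12\right) \left(-59\right) + \left(3 - 35\right) = \left(-8 - 12\right) \left(-59\right) - 32 = \left(-20\right) \left(-59\right) - 32 = 1180 - 32 = 1148$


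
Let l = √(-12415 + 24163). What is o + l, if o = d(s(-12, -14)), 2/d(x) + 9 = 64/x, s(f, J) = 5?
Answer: 10/19 + 2*√2937 ≈ 108.91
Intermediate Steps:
l = 2*√2937 (l = √11748 = 2*√2937 ≈ 108.39)
d(x) = 2/(-9 + 64/x)
o = 10/19 (o = -2*5/(-64 + 9*5) = -2*5/(-64 + 45) = -2*5/(-19) = -2*5*(-1/19) = 10/19 ≈ 0.52632)
o + l = 10/19 + 2*√2937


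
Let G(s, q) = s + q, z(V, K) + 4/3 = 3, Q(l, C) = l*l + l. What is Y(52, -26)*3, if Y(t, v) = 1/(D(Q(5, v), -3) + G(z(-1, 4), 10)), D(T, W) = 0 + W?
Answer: 9/26 ≈ 0.34615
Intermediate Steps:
Q(l, C) = l + l**2 (Q(l, C) = l**2 + l = l + l**2)
z(V, K) = 5/3 (z(V, K) = -4/3 + 3 = 5/3)
D(T, W) = W
G(s, q) = q + s
Y(t, v) = 3/26 (Y(t, v) = 1/(-3 + (10 + 5/3)) = 1/(-3 + 35/3) = 1/(26/3) = 3/26)
Y(52, -26)*3 = (3/26)*3 = 9/26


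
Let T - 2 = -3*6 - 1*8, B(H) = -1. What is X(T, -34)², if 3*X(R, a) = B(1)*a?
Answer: 1156/9 ≈ 128.44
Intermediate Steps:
T = -24 (T = 2 + (-3*6 - 1*8) = 2 + (-18 - 8) = 2 - 26 = -24)
X(R, a) = -a/3 (X(R, a) = (-a)/3 = -a/3)
X(T, -34)² = (-⅓*(-34))² = (34/3)² = 1156/9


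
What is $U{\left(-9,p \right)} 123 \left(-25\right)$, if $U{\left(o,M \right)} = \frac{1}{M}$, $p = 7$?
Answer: $- \frac{3075}{7} \approx -439.29$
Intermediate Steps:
$U{\left(-9,p \right)} 123 \left(-25\right) = \frac{1}{7} \cdot 123 \left(-25\right) = \frac{123}{7} \left(-25\right) = - \frac{3075}{7}$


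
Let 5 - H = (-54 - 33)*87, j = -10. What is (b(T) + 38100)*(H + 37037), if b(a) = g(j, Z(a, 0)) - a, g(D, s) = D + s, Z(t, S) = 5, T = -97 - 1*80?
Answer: 1707352192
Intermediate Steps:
H = 7574 (H = 5 - (-54 - 33)*87 = 5 - (-87)*87 = 5 - 1*(-7569) = 5 + 7569 = 7574)
T = -177 (T = -97 - 80 = -177)
b(a) = -5 - a (b(a) = (-10 + 5) - a = -5 - a)
(b(T) + 38100)*(H + 37037) = ((-5 - 1*(-177)) + 38100)*(7574 + 37037) = ((-5 + 177) + 38100)*44611 = (172 + 38100)*44611 = 38272*44611 = 1707352192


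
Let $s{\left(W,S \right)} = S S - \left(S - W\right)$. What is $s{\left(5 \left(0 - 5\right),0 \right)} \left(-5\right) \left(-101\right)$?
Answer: $-12625$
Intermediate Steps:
$s{\left(W,S \right)} = W + S^{2} - S$ ($s{\left(W,S \right)} = S^{2} - \left(S - W\right) = W + S^{2} - S$)
$s{\left(5 \left(0 - 5\right),0 \right)} \left(-5\right) \left(-101\right) = \left(5 \left(0 - 5\right) + 0^{2} - 0\right) \left(-5\right) \left(-101\right) = \left(5 \left(-5\right) + 0 + 0\right) \left(-5\right) \left(-101\right) = \left(-25 + 0 + 0\right) \left(-5\right) \left(-101\right) = \left(-25\right) \left(-5\right) \left(-101\right) = 125 \left(-101\right) = -12625$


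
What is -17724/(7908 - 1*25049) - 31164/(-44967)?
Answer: 443725744/256926449 ≈ 1.7271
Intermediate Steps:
-17724/(7908 - 1*25049) - 31164/(-44967) = -17724/(7908 - 25049) - 31164*(-1/44967) = -17724/(-17141) + 10388/14989 = -17724*(-1/17141) + 10388/14989 = 17724/17141 + 10388/14989 = 443725744/256926449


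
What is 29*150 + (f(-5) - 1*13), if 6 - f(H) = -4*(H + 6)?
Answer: 4347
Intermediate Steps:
f(H) = 30 + 4*H (f(H) = 6 - (-4)*(H + 6) = 6 - (-4)*(6 + H) = 6 - (-24 - 4*H) = 6 + (24 + 4*H) = 30 + 4*H)
29*150 + (f(-5) - 1*13) = 29*150 + ((30 + 4*(-5)) - 1*13) = 4350 + ((30 - 20) - 13) = 4350 + (10 - 13) = 4350 - 3 = 4347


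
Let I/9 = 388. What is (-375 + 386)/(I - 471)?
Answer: 11/3021 ≈ 0.0036412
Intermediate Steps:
I = 3492 (I = 9*388 = 3492)
(-375 + 386)/(I - 471) = (-375 + 386)/(3492 - 471) = 11/3021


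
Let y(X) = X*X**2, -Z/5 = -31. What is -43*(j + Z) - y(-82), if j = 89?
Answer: 540876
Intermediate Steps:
Z = 155 (Z = -5*(-31) = 155)
y(X) = X**3
-43*(j + Z) - y(-82) = -43*(89 + 155) - 1*(-82)**3 = -43*244 - 1*(-551368) = -10492 + 551368 = 540876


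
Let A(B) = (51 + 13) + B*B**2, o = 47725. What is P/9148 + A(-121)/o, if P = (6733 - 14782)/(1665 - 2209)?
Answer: -8815491939939/237504035200 ≈ -37.117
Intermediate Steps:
A(B) = 64 + B**3
P = 8049/544 (P = -8049/(-544) = -8049*(-1/544) = 8049/544 ≈ 14.796)
P/9148 + A(-121)/o = (8049/544)/9148 + (64 + (-121)**3)/47725 = (8049/544)*(1/9148) + (64 - 1771561)*(1/47725) = 8049/4976512 - 1771497*1/47725 = 8049/4976512 - 1771497/47725 = -8815491939939/237504035200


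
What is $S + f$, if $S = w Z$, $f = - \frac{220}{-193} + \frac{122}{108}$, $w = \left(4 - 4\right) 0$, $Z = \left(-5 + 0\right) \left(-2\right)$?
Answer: $\frac{23653}{10422} \approx 2.2695$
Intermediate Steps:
$Z = 10$ ($Z = \left(-5\right) \left(-2\right) = 10$)
$w = 0$ ($w = 0 \cdot 0 = 0$)
$f = \frac{23653}{10422}$ ($f = \left(-220\right) \left(- \frac{1}{193}\right) + 122 \cdot \frac{1}{108} = \frac{220}{193} + \frac{61}{54} = \frac{23653}{10422} \approx 2.2695$)
$S = 0$ ($S = 0 \cdot 10 = 0$)
$S + f = 0 + \frac{23653}{10422} = \frac{23653}{10422}$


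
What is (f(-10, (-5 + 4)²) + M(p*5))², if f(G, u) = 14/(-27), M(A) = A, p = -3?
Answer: 175561/729 ≈ 240.82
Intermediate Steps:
f(G, u) = -14/27 (f(G, u) = 14*(-1/27) = -14/27)
(f(-10, (-5 + 4)²) + M(p*5))² = (-14/27 - 3*5)² = (-14/27 - 15)² = (-419/27)² = 175561/729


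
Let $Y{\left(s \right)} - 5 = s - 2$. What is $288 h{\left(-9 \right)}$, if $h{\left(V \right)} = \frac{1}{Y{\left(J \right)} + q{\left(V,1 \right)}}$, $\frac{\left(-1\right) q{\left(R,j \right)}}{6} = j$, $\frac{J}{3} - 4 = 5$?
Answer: $12$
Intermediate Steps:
$J = 27$ ($J = 12 + 3 \cdot 5 = 12 + 15 = 27$)
$q{\left(R,j \right)} = - 6 j$
$Y{\left(s \right)} = 3 + s$ ($Y{\left(s \right)} = 5 + \left(s - 2\right) = 5 + \left(-2 + s\right) = 3 + s$)
$h{\left(V \right)} = \frac{1}{24}$ ($h{\left(V \right)} = \frac{1}{\left(3 + 27\right) - 6} = \frac{1}{30 - 6} = \frac{1}{24}$)
$288 h{\left(-9 \right)} = 288 \cdot \frac{1}{24} = 12$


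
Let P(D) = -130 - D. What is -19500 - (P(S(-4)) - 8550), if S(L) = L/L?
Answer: -10819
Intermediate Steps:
S(L) = 1
-19500 - (P(S(-4)) - 8550) = -19500 - ((-130 - 1*1) - 8550) = -19500 - ((-130 - 1) - 8550) = -19500 - (-131 - 8550) = -19500 - 1*(-8681) = -19500 + 8681 = -10819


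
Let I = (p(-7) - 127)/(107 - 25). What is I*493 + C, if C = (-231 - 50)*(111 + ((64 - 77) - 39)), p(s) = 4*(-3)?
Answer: -1428005/82 ≈ -17415.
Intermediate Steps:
p(s) = -12
C = -16579 (C = -281*(111 + (-13 - 39)) = -281*(111 - 52) = -281*59 = -16579)
I = -139/82 (I = (-12 - 127)/(107 - 25) = -139/82 ≈ -1.6951)
I*493 + C = -139/82*493 - 16579 = -68527/82 - 16579 = -1428005/82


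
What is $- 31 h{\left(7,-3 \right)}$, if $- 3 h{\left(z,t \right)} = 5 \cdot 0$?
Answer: $0$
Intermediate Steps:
$h{\left(z,t \right)} = 0$ ($h{\left(z,t \right)} = - \frac{5 \cdot 0}{3} = \left(- \frac{1}{3}\right) 0 = 0$)
$- 31 h{\left(7,-3 \right)} = \left(-31\right) 0 = 0$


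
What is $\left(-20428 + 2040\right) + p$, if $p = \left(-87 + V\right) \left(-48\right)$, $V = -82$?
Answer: $-10276$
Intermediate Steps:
$p = 8112$ ($p = \left(-87 - 82\right) \left(-48\right) = \left(-169\right) \left(-48\right) = 8112$)
$\left(-20428 + 2040\right) + p = \left(-20428 + 2040\right) + 8112 = -18388 + 8112 = -10276$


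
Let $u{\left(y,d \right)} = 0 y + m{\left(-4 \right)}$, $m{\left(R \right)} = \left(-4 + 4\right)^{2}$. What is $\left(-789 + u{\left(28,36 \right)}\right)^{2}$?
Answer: $622521$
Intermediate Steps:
$m{\left(R \right)} = 0$ ($m{\left(R \right)} = 0^{2} = 0$)
$u{\left(y,d \right)} = 0$ ($u{\left(y,d \right)} = 0 y + 0 = 0 + 0 = 0$)
$\left(-789 + u{\left(28,36 \right)}\right)^{2} = \left(-789 + 0\right)^{2} = \left(-789\right)^{2} = 622521$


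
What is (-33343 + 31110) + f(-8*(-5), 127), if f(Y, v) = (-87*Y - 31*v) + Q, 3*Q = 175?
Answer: -28775/3 ≈ -9591.7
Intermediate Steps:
Q = 175/3 (Q = (1/3)*175 = 175/3 ≈ 58.333)
f(Y, v) = 175/3 - 87*Y - 31*v (f(Y, v) = (-87*Y - 31*v) + 175/3 = 175/3 - 87*Y - 31*v)
(-33343 + 31110) + f(-8*(-5), 127) = (-33343 + 31110) + (175/3 - (-696)*(-5) - 31*127) = -2233 + (175/3 - 87*40 - 3937) = -2233 + (175/3 - 3480 - 3937) = -2233 - 22076/3 = -28775/3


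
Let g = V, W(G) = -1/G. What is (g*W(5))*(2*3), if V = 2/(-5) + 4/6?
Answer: -8/25 ≈ -0.32000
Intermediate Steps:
V = 4/15 (V = 2*(-1/5) + 4*(1/6) = -2/5 + 2/3 = 4/15 ≈ 0.26667)
g = 4/15 ≈ 0.26667
(g*W(5))*(2*3) = (4*(-1/5)/15)*(2*3) = (4*(-1*1/5)/15)*6 = ((4/15)*(-1/5))*6 = -4/75*6 = -8/25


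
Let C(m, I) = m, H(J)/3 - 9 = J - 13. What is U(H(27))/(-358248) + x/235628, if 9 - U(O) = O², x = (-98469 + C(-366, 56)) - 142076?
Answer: -322674923/319747196 ≈ -1.0092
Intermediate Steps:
H(J) = -12 + 3*J (H(J) = 27 + 3*(J - 13) = 27 + 3*(-13 + J) = 27 + (-39 + 3*J) = -12 + 3*J)
x = -240911 (x = (-98469 - 366) - 142076 = -98835 - 142076 = -240911)
U(O) = 9 - O²
U(H(27))/(-358248) + x/235628 = (9 - (-12 + 3*27)²)/(-358248) - 240911/235628 = (9 - (-12 + 81)²)*(-1/358248) - 240911*1/235628 = (9 - 1*69²)*(-1/358248) - 240911/235628 = (9 - 1*4761)*(-1/358248) - 240911/235628 = (9 - 4761)*(-1/358248) - 240911/235628 = -4752*(-1/358248) - 240911/235628 = 18/1357 - 240911/235628 = -322674923/319747196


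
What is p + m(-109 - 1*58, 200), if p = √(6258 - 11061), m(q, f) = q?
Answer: -167 + I*√4803 ≈ -167.0 + 69.304*I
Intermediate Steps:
p = I*√4803 (p = √(-4803) = I*√4803 ≈ 69.304*I)
p + m(-109 - 1*58, 200) = I*√4803 + (-109 - 1*58) = I*√4803 + (-109 - 58) = I*√4803 - 167 = -167 + I*√4803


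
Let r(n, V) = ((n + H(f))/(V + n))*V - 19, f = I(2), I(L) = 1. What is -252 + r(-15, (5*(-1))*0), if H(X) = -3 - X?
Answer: -271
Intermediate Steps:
f = 1
r(n, V) = -19 + V*(-4 + n)/(V + n) (r(n, V) = ((n + (-3 - 1*1))/(V + n))*V - 19 = ((n + (-3 - 1))/(V + n))*V - 19 = ((n - 4)/(V + n))*V - 19 = ((-4 + n)/(V + n))*V - 19 = V*(-4 + n)/(V + n) - 19 = -19 + V*(-4 + n)/(V + n))
-252 + r(-15, (5*(-1))*0) = -252 + (-23*5*(-1)*0 - 19*(-15) + ((5*(-1))*0)*(-15))/((5*(-1))*0 - 15) = -252 + (-(-115)*0 + 285 - 5*0*(-15))/(-5*0 - 15) = -252 + (-23*0 + 285 + 0*(-15))/(0 - 15) = -252 + (0 + 285 + 0)/(-15) = -252 - 1/15*285 = -252 - 19 = -271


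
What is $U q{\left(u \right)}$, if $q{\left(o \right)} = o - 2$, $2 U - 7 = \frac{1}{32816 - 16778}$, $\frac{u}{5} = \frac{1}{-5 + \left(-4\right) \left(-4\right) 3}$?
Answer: $- \frac{112267}{17028} \approx -6.5931$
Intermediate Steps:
$u = \frac{5}{43}$ ($u = \frac{5}{-5 + \left(-4\right) \left(-4\right) 3} = \frac{5}{-5 + 16 \cdot 3} = \frac{5}{-5 + 48} = \frac{5}{43} \approx 0.11628$)
$U = \frac{112267}{32076}$ ($U = \frac{7}{2} + \frac{1}{2 \left(32816 - 16778\right)} = \frac{7}{2} + \frac{1}{2 \cdot 16038} = \frac{7}{2} + \frac{1}{2} \cdot \frac{1}{16038} = \frac{7}{2} + \frac{1}{32076} = \frac{112267}{32076} \approx 3.5$)
$q{\left(o \right)} = -2 + o$
$U q{\left(u \right)} = \frac{112267 \left(-2 + \frac{5}{43}\right)}{32076} = \frac{112267}{32076} \left(- \frac{81}{43}\right) = - \frac{112267}{17028}$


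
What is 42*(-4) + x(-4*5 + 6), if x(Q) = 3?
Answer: -165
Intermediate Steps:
42*(-4) + x(-4*5 + 6) = 42*(-4) + 3 = -168 + 3 = -165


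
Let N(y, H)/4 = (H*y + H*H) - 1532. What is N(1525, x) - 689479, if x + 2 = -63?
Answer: -1075207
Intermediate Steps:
x = -65 (x = -2 - 63 = -65)
N(y, H) = -6128 + 4*H² + 4*H*y (N(y, H) = 4*((H*y + H*H) - 1532) = 4*((H*y + H²) - 1532) = 4*((H² + H*y) - 1532) = 4*(-1532 + H² + H*y) = -6128 + 4*H² + 4*H*y)
N(1525, x) - 689479 = (-6128 + 4*(-65)² + 4*(-65)*1525) - 689479 = (-6128 + 4*4225 - 396500) - 689479 = (-6128 + 16900 - 396500) - 689479 = -385728 - 689479 = -1075207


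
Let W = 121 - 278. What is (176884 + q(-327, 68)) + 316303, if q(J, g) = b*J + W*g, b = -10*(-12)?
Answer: 443271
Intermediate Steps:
b = 120
W = -157
q(J, g) = -157*g + 120*J (q(J, g) = 120*J - 157*g = -157*g + 120*J)
(176884 + q(-327, 68)) + 316303 = (176884 + (-157*68 + 120*(-327))) + 316303 = (176884 + (-10676 - 39240)) + 316303 = (176884 - 49916) + 316303 = 126968 + 316303 = 443271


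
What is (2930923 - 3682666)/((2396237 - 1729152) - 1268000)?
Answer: 250581/200305 ≈ 1.2510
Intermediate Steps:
(2930923 - 3682666)/((2396237 - 1729152) - 1268000) = -751743/(667085 - 1268000) = -751743/(-600915) = -751743*(-1/600915) = 250581/200305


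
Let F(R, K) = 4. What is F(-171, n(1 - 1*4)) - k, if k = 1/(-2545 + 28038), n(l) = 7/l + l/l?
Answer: 101971/25493 ≈ 4.0000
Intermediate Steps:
n(l) = 1 + 7/l (n(l) = 7/l + 1 = 1 + 7/l)
k = 1/25493 ≈ 3.9226e-5
F(-171, n(1 - 1*4)) - k = 4 - 1*1/25493 = 4 - 1/25493 = 101971/25493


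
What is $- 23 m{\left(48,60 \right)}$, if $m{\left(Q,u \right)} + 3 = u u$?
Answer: $-82731$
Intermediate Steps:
$m{\left(Q,u \right)} = -3 + u^{2}$ ($m{\left(Q,u \right)} = -3 + u u = -3 + u^{2}$)
$- 23 m{\left(48,60 \right)} = - 23 \left(-3 + 60^{2}\right) = - 23 \left(-3 + 3600\right) = \left(-23\right) 3597 = -82731$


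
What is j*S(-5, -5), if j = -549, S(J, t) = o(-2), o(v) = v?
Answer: 1098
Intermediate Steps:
S(J, t) = -2
j*S(-5, -5) = -549*(-2) = 1098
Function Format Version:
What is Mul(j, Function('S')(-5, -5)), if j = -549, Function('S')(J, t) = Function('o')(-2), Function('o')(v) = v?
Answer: 1098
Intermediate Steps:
Function('S')(J, t) = -2
Mul(j, Function('S')(-5, -5)) = Mul(-549, -2) = 1098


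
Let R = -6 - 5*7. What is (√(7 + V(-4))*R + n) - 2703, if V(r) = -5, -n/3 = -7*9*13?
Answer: -246 - 41*√2 ≈ -303.98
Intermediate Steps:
n = 2457 (n = -3*(-7*9)*13 = -(-189)*13 = -3*(-819) = 2457)
R = -41 (R = -6 - 35 = -41)
(√(7 + V(-4))*R + n) - 2703 = (√(7 - 5)*(-41) + 2457) - 2703 = (√2*(-41) + 2457) - 2703 = (-41*√2 + 2457) - 2703 = (2457 - 41*√2) - 2703 = -246 - 41*√2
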